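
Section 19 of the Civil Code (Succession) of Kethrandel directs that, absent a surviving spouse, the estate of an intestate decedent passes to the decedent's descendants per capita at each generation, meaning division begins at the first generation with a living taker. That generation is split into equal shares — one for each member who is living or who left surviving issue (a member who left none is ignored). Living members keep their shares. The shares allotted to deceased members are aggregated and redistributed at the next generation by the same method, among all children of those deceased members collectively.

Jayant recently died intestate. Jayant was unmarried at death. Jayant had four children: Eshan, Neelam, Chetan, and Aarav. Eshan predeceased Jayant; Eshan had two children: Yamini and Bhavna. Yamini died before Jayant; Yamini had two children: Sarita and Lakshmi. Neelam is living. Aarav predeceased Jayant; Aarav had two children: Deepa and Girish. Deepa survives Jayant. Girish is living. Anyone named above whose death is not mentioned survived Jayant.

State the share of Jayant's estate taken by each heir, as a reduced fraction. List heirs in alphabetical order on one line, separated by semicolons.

Bhavna 1/8; Chetan 1/4; Deepa 1/8; Girish 1/8; Lakshmi 1/16; Neelam 1/4; Sarita 1/16

There is no surviving spouse, so the entire estate passes to Jayant's descendants per capita at each generation.
At generation 1 (Eshan, Neelam, Chetan, Aarav) there are 4 shares of (1)/4 = 1/4 each.
Living: Neelam and Chetan — each takes 1/4.
Deceased: Eshan and Aarav. Their combined 1/2 is pooled and carried to generation 2.
At generation 2 (Yamini, Bhavna, Deepa, Girish) there are 4 shares of (1/2)/4 = 1/8 each.
Living: Bhavna, Deepa, and Girish — each takes 1/8.
Deceased: Yamini. That 1/8 share is carried to generation 3.
At generation 3 (Sarita, Lakshmi) there are 2 shares of (1/8)/2 = 1/16 each.
Living: Sarita and Lakshmi — each takes 1/16.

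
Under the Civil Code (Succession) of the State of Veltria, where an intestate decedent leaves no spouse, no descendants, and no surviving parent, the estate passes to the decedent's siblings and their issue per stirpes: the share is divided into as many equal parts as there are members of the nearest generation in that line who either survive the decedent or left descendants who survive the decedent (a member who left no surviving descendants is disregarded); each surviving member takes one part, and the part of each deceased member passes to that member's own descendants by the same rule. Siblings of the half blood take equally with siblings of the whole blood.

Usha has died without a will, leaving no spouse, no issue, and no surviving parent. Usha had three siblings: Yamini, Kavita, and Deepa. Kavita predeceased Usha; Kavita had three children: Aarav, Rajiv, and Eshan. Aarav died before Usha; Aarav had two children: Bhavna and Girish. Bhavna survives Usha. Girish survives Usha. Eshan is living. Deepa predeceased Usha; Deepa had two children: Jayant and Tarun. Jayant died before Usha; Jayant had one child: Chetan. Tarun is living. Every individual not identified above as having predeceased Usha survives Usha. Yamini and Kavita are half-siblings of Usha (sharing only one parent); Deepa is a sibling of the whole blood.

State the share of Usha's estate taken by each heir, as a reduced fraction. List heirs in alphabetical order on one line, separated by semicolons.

No spouse, descendants, or parent survives, so the estate passes to Usha's siblings per stirpes.
Half-blood and whole-blood siblings take equally under the stated rule.
The estate is divided into 3 equal shares of 1/3 among Yamini, Kavita, Deepa.
Yamini is living and takes 1/3.
Kavita predeceased; the 1/3 allotted to Kavita's branch passes to Kavita's issue by representation.
The 1/3 is divided into 3 equal shares of 1/9 among Aarav, Rajiv, Eshan.
Aarav predeceased; the 1/9 allotted to Aarav's branch passes to Aarav's issue by representation.
The 1/9 is divided into 2 equal shares of 1/18 among Bhavna, Girish.
Bhavna is living and takes 1/18.
Girish is living and takes 1/18.
Rajiv is living and takes 1/9.
Eshan is living and takes 1/9.
Deepa predeceased; the 1/3 allotted to Deepa's branch passes to Deepa's issue by representation.
The 1/3 is divided into 2 equal shares of 1/6 among Jayant, Tarun.
Jayant predeceased; the 1/6 allotted to Jayant's branch passes to Jayant's issue by representation.
Chetan is the sole taker at this level and receives the full 1/6.
Tarun is living and takes 1/6.

Bhavna 1/18; Chetan 1/6; Eshan 1/9; Girish 1/18; Rajiv 1/9; Tarun 1/6; Yamini 1/3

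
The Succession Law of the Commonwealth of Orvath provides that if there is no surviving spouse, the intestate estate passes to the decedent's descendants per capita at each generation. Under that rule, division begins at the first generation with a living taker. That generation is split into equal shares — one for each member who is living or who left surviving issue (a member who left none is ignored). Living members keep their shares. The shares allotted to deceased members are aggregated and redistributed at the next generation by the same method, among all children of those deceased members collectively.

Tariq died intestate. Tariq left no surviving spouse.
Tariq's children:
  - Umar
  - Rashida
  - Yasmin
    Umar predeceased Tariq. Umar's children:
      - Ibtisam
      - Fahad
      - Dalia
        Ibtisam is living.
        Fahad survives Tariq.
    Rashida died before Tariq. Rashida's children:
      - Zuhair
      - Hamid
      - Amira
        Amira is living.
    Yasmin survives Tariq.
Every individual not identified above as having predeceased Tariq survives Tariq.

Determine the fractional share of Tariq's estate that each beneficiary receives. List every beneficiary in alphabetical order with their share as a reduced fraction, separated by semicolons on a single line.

Amira 1/9; Dalia 1/9; Fahad 1/9; Hamid 1/9; Ibtisam 1/9; Yasmin 1/3; Zuhair 1/9

There is no surviving spouse, so the entire estate passes to Tariq's descendants per capita at each generation.
At generation 1 (Umar, Rashida, Yasmin) there are 3 shares of (1)/3 = 1/3 each.
Living: Yasmin — each takes 1/3.
Deceased: Umar and Rashida. Their combined 2/3 is pooled and carried to generation 2.
At generation 2 (Ibtisam, Fahad, Dalia, Zuhair, Hamid, Amira) there are 6 shares of (2/3)/6 = 1/9 each.
Living: Ibtisam, Fahad, Dalia, Zuhair, Hamid, and Amira — each takes 1/9.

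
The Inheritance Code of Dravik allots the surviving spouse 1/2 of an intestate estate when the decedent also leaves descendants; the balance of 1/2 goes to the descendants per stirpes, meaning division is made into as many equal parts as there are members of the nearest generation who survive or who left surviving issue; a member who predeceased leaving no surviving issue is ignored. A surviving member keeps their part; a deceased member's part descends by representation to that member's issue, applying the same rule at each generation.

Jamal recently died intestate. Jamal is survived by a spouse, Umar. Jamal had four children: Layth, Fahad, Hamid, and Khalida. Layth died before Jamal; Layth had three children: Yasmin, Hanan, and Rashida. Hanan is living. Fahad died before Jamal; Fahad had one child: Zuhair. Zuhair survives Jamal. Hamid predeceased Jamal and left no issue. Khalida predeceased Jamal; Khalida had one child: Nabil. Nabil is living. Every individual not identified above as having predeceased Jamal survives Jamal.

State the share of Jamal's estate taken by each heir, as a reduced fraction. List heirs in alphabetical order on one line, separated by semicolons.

Umar, as surviving spouse, takes 1/2.
The remaining 1/2 passes to Jamal's descendants per stirpes.
Hamid left no surviving issue, so that branch lapses and is disregarded.
The 1/2 is divided into 3 equal shares of 1/6 among Layth, Fahad, Khalida.
Layth predeceased; the 1/6 allotted to Layth's branch passes to Layth's issue by representation.
The 1/6 is divided into 3 equal shares of 1/18 among Yasmin, Hanan, Rashida.
Yasmin is living and takes 1/18.
Hanan is living and takes 1/18.
Rashida is living and takes 1/18.
Fahad predeceased; the 1/6 allotted to Fahad's branch passes to Fahad's issue by representation.
Zuhair is the sole taker at this level and receives the full 1/6.
Khalida predeceased; the 1/6 allotted to Khalida's branch passes to Khalida's issue by representation.
Nabil is the sole taker at this level and receives the full 1/6.

Hanan 1/18; Nabil 1/6; Rashida 1/18; Umar 1/2; Yasmin 1/18; Zuhair 1/6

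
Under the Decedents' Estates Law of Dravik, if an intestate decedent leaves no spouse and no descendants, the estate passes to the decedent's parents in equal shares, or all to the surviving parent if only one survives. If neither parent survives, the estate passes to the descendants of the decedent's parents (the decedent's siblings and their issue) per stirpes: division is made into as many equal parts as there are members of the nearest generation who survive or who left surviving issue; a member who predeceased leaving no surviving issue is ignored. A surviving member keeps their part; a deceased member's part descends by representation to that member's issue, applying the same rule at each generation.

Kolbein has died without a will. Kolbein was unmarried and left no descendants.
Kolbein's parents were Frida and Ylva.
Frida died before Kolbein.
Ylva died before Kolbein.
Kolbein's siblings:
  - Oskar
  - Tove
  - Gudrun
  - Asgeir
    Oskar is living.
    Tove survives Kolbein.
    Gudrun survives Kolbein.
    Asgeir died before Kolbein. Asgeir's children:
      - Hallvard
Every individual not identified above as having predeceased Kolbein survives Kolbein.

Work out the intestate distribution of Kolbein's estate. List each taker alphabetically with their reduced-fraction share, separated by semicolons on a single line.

Gudrun 1/4; Hallvard 1/4; Oskar 1/4; Tove 1/4

Neither parent survives and there are no descendants, so the estate passes to Kolbein's siblings and their issue per stirpes.
The estate is divided into 4 equal shares of 1/4 among Oskar, Tove, Gudrun, Asgeir.
Oskar is living and takes 1/4.
Tove is living and takes 1/4.
Gudrun is living and takes 1/4.
Asgeir predeceased; the 1/4 allotted to Asgeir's branch passes to Asgeir's issue by representation.
Hallvard is the sole taker at this level and receives the full 1/4.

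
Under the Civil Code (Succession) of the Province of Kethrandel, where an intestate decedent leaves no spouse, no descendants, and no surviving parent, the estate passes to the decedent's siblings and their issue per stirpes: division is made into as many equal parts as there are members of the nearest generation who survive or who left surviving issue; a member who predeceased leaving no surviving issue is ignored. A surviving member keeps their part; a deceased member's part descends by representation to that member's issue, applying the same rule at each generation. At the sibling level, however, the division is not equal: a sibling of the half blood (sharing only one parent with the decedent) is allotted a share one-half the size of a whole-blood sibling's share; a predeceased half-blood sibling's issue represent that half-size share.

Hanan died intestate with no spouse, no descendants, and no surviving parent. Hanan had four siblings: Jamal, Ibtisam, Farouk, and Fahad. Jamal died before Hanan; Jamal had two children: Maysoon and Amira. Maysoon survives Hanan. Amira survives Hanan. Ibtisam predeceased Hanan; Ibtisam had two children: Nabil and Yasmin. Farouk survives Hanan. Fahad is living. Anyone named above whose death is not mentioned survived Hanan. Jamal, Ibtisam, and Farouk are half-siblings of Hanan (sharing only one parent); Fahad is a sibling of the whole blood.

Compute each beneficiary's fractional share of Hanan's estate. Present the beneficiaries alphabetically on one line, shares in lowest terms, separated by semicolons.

Amira 1/10; Fahad 2/5; Farouk 1/5; Maysoon 1/10; Nabil 1/10; Yasmin 1/10

No spouse, descendants, or parent survives, so the estate passes to Hanan's siblings per stirpes.
Half-blood siblings count for one-half the weight of whole-blood siblings at the initial division.
Dividing 1 in proportion to weights (total weight 5/2): Jamal (weight 1/2) → 1/5; Ibtisam (weight 1/2) → 1/5; Farouk (weight 1/2) → 1/5; Fahad (weight 1) → 2/5.
Jamal predeceased; the 1/5 allotted to Jamal's branch passes to Jamal's issue by representation.
The 1/5 is divided into 2 equal shares of 1/10 among Maysoon, Amira.
Maysoon is living and takes 1/10.
Amira is living and takes 1/10.
Ibtisam predeceased; the 1/5 allotted to Ibtisam's branch passes to Ibtisam's issue by representation.
The 1/5 is divided into 2 equal shares of 1/10 among Nabil, Yasmin.
Nabil is living and takes 1/10.
Yasmin is living and takes 1/10.
Farouk is living and takes 1/5.
Fahad is living and takes 2/5.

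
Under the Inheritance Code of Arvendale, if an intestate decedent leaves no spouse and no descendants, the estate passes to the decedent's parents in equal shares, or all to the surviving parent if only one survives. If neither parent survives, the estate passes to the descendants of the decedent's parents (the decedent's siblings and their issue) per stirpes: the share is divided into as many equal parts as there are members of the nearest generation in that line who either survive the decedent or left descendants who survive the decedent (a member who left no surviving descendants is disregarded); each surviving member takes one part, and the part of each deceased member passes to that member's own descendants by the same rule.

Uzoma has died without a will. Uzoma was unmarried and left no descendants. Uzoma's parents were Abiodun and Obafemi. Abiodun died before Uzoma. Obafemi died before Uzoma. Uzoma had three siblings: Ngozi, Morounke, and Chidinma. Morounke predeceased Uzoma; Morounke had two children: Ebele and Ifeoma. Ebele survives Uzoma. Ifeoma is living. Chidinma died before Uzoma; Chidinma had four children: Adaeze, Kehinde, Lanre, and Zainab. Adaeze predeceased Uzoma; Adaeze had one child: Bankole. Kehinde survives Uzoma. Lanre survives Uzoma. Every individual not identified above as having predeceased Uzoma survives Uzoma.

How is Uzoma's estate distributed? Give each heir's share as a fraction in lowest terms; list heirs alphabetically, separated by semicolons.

Neither parent survives and there are no descendants, so the estate passes to Uzoma's siblings and their issue per stirpes.
The estate is divided into 3 equal shares of 1/3 among Ngozi, Morounke, Chidinma.
Ngozi is living and takes 1/3.
Morounke predeceased; the 1/3 allotted to Morounke's branch passes to Morounke's issue by representation.
The 1/3 is divided into 2 equal shares of 1/6 among Ebele, Ifeoma.
Ebele is living and takes 1/6.
Ifeoma is living and takes 1/6.
Chidinma predeceased; the 1/3 allotted to Chidinma's branch passes to Chidinma's issue by representation.
The 1/3 is divided into 4 equal shares of 1/12 among Adaeze, Kehinde, Lanre, Zainab.
Adaeze predeceased; the 1/12 allotted to Adaeze's branch passes to Adaeze's issue by representation.
Bankole is the sole taker at this level and receives the full 1/12.
Kehinde is living and takes 1/12.
Lanre is living and takes 1/12.
Zainab is living and takes 1/12.

Bankole 1/12; Ebele 1/6; Ifeoma 1/6; Kehinde 1/12; Lanre 1/12; Ngozi 1/3; Zainab 1/12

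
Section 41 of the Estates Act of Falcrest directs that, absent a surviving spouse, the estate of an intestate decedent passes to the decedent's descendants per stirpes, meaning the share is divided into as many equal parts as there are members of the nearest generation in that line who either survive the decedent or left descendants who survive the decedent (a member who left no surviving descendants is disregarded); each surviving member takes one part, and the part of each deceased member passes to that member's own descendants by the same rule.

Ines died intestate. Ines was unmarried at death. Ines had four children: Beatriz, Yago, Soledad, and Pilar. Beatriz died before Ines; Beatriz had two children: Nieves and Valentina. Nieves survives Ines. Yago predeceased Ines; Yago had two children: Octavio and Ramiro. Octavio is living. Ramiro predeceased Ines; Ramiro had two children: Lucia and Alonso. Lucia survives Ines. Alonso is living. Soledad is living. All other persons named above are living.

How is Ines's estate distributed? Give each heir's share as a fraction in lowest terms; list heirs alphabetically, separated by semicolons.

There is no surviving spouse, so the entire estate passes to Ines's descendants per stirpes.
The estate is divided into 4 equal shares of 1/4 among Beatriz, Yago, Soledad, Pilar.
Beatriz predeceased; the 1/4 allotted to Beatriz's branch passes to Beatriz's issue by representation.
The 1/4 is divided into 2 equal shares of 1/8 among Nieves, Valentina.
Nieves is living and takes 1/8.
Valentina is living and takes 1/8.
Yago predeceased; the 1/4 allotted to Yago's branch passes to Yago's issue by representation.
The 1/4 is divided into 2 equal shares of 1/8 among Octavio, Ramiro.
Octavio is living and takes 1/8.
Ramiro predeceased; the 1/8 allotted to Ramiro's branch passes to Ramiro's issue by representation.
The 1/8 is divided into 2 equal shares of 1/16 among Lucia, Alonso.
Lucia is living and takes 1/16.
Alonso is living and takes 1/16.
Soledad is living and takes 1/4.
Pilar is living and takes 1/4.

Alonso 1/16; Lucia 1/16; Nieves 1/8; Octavio 1/8; Pilar 1/4; Soledad 1/4; Valentina 1/8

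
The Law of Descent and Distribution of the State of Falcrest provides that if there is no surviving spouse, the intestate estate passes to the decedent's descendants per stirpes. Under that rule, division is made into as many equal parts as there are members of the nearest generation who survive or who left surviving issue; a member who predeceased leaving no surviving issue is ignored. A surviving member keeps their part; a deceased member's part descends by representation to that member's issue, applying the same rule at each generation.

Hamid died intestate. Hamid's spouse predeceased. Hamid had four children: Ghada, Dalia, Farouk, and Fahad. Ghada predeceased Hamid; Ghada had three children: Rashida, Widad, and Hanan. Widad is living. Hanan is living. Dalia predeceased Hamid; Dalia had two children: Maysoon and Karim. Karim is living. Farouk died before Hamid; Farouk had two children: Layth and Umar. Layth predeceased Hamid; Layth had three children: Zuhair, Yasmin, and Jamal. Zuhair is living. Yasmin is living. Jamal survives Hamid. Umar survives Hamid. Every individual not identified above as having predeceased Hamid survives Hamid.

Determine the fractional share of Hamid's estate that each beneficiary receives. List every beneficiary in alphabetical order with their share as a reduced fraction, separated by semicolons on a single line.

There is no surviving spouse, so the entire estate passes to Hamid's descendants per stirpes.
The estate is divided into 4 equal shares of 1/4 among Ghada, Dalia, Farouk, Fahad.
Ghada predeceased; the 1/4 allotted to Ghada's branch passes to Ghada's issue by representation.
The 1/4 is divided into 3 equal shares of 1/12 among Rashida, Widad, Hanan.
Rashida is living and takes 1/12.
Widad is living and takes 1/12.
Hanan is living and takes 1/12.
Dalia predeceased; the 1/4 allotted to Dalia's branch passes to Dalia's issue by representation.
The 1/4 is divided into 2 equal shares of 1/8 among Maysoon, Karim.
Maysoon is living and takes 1/8.
Karim is living and takes 1/8.
Farouk predeceased; the 1/4 allotted to Farouk's branch passes to Farouk's issue by representation.
The 1/4 is divided into 2 equal shares of 1/8 among Layth, Umar.
Layth predeceased; the 1/8 allotted to Layth's branch passes to Layth's issue by representation.
The 1/8 is divided into 3 equal shares of 1/24 among Zuhair, Yasmin, Jamal.
Zuhair is living and takes 1/24.
Yasmin is living and takes 1/24.
Jamal is living and takes 1/24.
Umar is living and takes 1/8.
Fahad is living and takes 1/4.

Fahad 1/4; Hanan 1/12; Jamal 1/24; Karim 1/8; Maysoon 1/8; Rashida 1/12; Umar 1/8; Widad 1/12; Yasmin 1/24; Zuhair 1/24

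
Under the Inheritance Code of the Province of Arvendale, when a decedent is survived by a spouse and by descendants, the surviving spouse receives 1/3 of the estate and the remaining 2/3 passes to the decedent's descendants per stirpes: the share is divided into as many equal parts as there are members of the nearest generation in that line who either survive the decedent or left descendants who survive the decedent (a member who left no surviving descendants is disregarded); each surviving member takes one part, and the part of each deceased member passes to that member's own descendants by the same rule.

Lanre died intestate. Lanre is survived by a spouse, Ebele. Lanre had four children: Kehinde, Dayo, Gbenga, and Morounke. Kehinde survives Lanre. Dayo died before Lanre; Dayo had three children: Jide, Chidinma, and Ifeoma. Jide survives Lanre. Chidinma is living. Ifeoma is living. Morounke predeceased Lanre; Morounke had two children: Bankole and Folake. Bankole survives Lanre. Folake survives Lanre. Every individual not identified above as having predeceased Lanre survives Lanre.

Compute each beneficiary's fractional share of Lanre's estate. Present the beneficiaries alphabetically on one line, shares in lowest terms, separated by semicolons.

Ebele, as surviving spouse, takes 1/3.
The remaining 2/3 passes to Lanre's descendants per stirpes.
The 2/3 is divided into 4 equal shares of 1/6 among Kehinde, Dayo, Gbenga, Morounke.
Kehinde is living and takes 1/6.
Dayo predeceased; the 1/6 allotted to Dayo's branch passes to Dayo's issue by representation.
The 1/6 is divided into 3 equal shares of 1/18 among Jide, Chidinma, Ifeoma.
Jide is living and takes 1/18.
Chidinma is living and takes 1/18.
Ifeoma is living and takes 1/18.
Gbenga is living and takes 1/6.
Morounke predeceased; the 1/6 allotted to Morounke's branch passes to Morounke's issue by representation.
The 1/6 is divided into 2 equal shares of 1/12 among Bankole, Folake.
Bankole is living and takes 1/12.
Folake is living and takes 1/12.

Bankole 1/12; Chidinma 1/18; Ebele 1/3; Folake 1/12; Gbenga 1/6; Ifeoma 1/18; Jide 1/18; Kehinde 1/6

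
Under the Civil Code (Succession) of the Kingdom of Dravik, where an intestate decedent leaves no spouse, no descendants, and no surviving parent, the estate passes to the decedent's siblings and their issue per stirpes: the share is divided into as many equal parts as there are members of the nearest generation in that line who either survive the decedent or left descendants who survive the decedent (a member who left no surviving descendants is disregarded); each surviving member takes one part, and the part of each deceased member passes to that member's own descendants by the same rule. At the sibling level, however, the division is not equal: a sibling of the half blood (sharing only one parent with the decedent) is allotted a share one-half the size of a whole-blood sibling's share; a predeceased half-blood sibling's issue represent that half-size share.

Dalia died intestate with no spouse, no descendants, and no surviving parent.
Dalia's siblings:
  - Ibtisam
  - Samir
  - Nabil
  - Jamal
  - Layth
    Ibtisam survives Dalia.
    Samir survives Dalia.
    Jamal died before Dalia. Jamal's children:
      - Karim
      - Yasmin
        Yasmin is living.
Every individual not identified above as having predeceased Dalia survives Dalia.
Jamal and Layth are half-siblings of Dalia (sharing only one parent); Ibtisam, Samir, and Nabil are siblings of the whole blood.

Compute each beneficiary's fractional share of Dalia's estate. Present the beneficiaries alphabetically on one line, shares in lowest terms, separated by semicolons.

Ibtisam 1/4; Karim 1/16; Layth 1/8; Nabil 1/4; Samir 1/4; Yasmin 1/16

No spouse, descendants, or parent survives, so the estate passes to Dalia's siblings per stirpes.
Half-blood siblings count for one-half the weight of whole-blood siblings at the initial division.
Dividing 1 in proportion to weights (total weight 4): Ibtisam (weight 1) → 1/4; Samir (weight 1) → 1/4; Nabil (weight 1) → 1/4; Jamal (weight 1/2) → 1/8; Layth (weight 1/2) → 1/8.
Ibtisam is living and takes 1/4.
Samir is living and takes 1/4.
Nabil is living and takes 1/4.
Jamal predeceased; the 1/8 allotted to Jamal's branch passes to Jamal's issue by representation.
The 1/8 is divided into 2 equal shares of 1/16 among Karim, Yasmin.
Karim is living and takes 1/16.
Yasmin is living and takes 1/16.
Layth is living and takes 1/8.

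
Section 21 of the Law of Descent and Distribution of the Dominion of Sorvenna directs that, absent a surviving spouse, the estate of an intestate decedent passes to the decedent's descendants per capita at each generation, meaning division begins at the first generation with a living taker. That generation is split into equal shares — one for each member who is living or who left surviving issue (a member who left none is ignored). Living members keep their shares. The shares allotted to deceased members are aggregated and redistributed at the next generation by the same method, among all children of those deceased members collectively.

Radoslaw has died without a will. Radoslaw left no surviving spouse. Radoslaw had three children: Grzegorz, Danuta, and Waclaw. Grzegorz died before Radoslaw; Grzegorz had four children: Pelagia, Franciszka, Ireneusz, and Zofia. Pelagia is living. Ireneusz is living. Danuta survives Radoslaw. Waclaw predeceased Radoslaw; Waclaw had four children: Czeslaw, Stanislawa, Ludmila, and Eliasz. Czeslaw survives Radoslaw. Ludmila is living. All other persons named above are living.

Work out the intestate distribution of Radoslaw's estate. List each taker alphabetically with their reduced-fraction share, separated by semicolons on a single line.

There is no surviving spouse, so the entire estate passes to Radoslaw's descendants per capita at each generation.
At generation 1 (Grzegorz, Danuta, Waclaw) there are 3 shares of (1)/3 = 1/3 each.
Living: Danuta — each takes 1/3.
Deceased: Grzegorz and Waclaw. Their combined 2/3 is pooled and carried to generation 2.
At generation 2 (Pelagia, Franciszka, Ireneusz, Zofia, Czeslaw, Stanislawa, Ludmila, Eliasz) there are 8 shares of (2/3)/8 = 1/12 each.
Living: Pelagia, Franciszka, Ireneusz, Zofia, Czeslaw, Stanislawa, Ludmila, and Eliasz — each takes 1/12.

Czeslaw 1/12; Danuta 1/3; Eliasz 1/12; Franciszka 1/12; Ireneusz 1/12; Ludmila 1/12; Pelagia 1/12; Stanislawa 1/12; Zofia 1/12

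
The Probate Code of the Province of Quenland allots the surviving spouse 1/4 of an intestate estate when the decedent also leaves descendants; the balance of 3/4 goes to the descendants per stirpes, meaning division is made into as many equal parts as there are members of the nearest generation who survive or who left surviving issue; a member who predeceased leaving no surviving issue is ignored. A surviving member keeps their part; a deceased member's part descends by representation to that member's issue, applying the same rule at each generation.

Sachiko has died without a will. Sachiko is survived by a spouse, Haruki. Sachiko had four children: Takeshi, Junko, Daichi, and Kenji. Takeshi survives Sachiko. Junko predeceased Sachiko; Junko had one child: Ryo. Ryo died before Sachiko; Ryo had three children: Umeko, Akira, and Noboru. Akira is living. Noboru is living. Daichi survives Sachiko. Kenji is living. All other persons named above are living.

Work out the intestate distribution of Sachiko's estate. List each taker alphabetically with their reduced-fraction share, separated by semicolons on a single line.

Haruki, as surviving spouse, takes 1/4.
The remaining 3/4 passes to Sachiko's descendants per stirpes.
The 3/4 is divided into 4 equal shares of 3/16 among Takeshi, Junko, Daichi, Kenji.
Takeshi is living and takes 3/16.
Junko predeceased; the 3/16 allotted to Junko's branch passes to Junko's issue by representation.
Ryo's line is the sole branch at this level, so the full 3/16 passes to Ryo's issue by representation.
The 3/16 is divided into 3 equal shares of 1/16 among Umeko, Akira, Noboru.
Umeko is living and takes 1/16.
Akira is living and takes 1/16.
Noboru is living and takes 1/16.
Daichi is living and takes 3/16.
Kenji is living and takes 3/16.

Akira 1/16; Daichi 3/16; Haruki 1/4; Kenji 3/16; Noboru 1/16; Takeshi 3/16; Umeko 1/16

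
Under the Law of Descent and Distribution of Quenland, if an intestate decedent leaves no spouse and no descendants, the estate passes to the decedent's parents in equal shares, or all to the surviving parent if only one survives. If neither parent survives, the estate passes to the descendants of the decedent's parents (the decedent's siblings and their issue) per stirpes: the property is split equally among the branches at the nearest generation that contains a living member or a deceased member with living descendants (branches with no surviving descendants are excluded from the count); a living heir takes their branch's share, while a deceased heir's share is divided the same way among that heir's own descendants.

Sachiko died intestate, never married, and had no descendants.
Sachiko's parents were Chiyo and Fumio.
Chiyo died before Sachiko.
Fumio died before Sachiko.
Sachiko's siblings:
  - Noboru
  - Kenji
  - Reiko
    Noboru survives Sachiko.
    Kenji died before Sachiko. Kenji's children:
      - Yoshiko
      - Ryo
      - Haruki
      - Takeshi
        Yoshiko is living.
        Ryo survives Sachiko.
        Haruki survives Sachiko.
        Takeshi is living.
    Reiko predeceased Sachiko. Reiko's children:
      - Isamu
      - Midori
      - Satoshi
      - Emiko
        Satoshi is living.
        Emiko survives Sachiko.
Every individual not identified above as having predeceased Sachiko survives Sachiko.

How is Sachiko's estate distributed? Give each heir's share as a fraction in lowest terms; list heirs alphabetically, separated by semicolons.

Emiko 1/12; Haruki 1/12; Isamu 1/12; Midori 1/12; Noboru 1/3; Ryo 1/12; Satoshi 1/12; Takeshi 1/12; Yoshiko 1/12

Neither parent survives and there are no descendants, so the estate passes to Sachiko's siblings and their issue per stirpes.
The estate is divided into 3 equal shares of 1/3 among Noboru, Kenji, Reiko.
Noboru is living and takes 1/3.
Kenji predeceased; the 1/3 allotted to Kenji's branch passes to Kenji's issue by representation.
The 1/3 is divided into 4 equal shares of 1/12 among Yoshiko, Ryo, Haruki, Takeshi.
Yoshiko is living and takes 1/12.
Ryo is living and takes 1/12.
Haruki is living and takes 1/12.
Takeshi is living and takes 1/12.
Reiko predeceased; the 1/3 allotted to Reiko's branch passes to Reiko's issue by representation.
The 1/3 is divided into 4 equal shares of 1/12 among Isamu, Midori, Satoshi, Emiko.
Isamu is living and takes 1/12.
Midori is living and takes 1/12.
Satoshi is living and takes 1/12.
Emiko is living and takes 1/12.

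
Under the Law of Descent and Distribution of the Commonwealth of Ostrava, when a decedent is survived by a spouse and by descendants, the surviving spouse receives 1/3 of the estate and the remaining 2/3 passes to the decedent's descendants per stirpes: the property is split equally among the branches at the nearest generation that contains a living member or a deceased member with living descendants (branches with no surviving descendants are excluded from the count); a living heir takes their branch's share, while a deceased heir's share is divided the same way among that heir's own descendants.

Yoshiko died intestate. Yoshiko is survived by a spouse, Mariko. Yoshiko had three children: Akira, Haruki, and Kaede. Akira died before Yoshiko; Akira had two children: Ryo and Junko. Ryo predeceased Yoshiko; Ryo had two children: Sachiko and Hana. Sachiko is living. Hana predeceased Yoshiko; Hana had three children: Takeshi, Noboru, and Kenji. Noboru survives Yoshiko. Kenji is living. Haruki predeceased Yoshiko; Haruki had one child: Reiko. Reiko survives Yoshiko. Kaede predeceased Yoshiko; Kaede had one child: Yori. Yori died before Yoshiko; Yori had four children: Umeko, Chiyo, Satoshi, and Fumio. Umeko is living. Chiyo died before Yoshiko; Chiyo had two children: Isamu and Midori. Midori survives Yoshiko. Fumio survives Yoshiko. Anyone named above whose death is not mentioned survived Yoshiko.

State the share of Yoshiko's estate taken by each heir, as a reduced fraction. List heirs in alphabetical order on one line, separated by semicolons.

Fumio 1/18; Isamu 1/36; Junko 1/9; Kenji 1/54; Mariko 1/3; Midori 1/36; Noboru 1/54; Reiko 2/9; Sachiko 1/18; Satoshi 1/18; Takeshi 1/54; Umeko 1/18

Mariko, as surviving spouse, takes 1/3.
The remaining 2/3 passes to Yoshiko's descendants per stirpes.
The 2/3 is divided into 3 equal shares of 2/9 among Akira, Haruki, Kaede.
Akira predeceased; the 2/9 allotted to Akira's branch passes to Akira's issue by representation.
The 2/9 is divided into 2 equal shares of 1/9 among Ryo, Junko.
Ryo predeceased; the 1/9 allotted to Ryo's branch passes to Ryo's issue by representation.
The 1/9 is divided into 2 equal shares of 1/18 among Sachiko, Hana.
Sachiko is living and takes 1/18.
Hana predeceased; the 1/18 allotted to Hana's branch passes to Hana's issue by representation.
The 1/18 is divided into 3 equal shares of 1/54 among Takeshi, Noboru, Kenji.
Takeshi is living and takes 1/54.
Noboru is living and takes 1/54.
Kenji is living and takes 1/54.
Junko is living and takes 1/9.
Haruki predeceased; the 2/9 allotted to Haruki's branch passes to Haruki's issue by representation.
Reiko is the sole taker at this level and receives the full 2/9.
Kaede predeceased; the 2/9 allotted to Kaede's branch passes to Kaede's issue by representation.
Yori's line is the sole branch at this level, so the full 2/9 passes to Yori's issue by representation.
The 2/9 is divided into 4 equal shares of 1/18 among Umeko, Chiyo, Satoshi, Fumio.
Umeko is living and takes 1/18.
Chiyo predeceased; the 1/18 allotted to Chiyo's branch passes to Chiyo's issue by representation.
The 1/18 is divided into 2 equal shares of 1/36 among Isamu, Midori.
Isamu is living and takes 1/36.
Midori is living and takes 1/36.
Satoshi is living and takes 1/18.
Fumio is living and takes 1/18.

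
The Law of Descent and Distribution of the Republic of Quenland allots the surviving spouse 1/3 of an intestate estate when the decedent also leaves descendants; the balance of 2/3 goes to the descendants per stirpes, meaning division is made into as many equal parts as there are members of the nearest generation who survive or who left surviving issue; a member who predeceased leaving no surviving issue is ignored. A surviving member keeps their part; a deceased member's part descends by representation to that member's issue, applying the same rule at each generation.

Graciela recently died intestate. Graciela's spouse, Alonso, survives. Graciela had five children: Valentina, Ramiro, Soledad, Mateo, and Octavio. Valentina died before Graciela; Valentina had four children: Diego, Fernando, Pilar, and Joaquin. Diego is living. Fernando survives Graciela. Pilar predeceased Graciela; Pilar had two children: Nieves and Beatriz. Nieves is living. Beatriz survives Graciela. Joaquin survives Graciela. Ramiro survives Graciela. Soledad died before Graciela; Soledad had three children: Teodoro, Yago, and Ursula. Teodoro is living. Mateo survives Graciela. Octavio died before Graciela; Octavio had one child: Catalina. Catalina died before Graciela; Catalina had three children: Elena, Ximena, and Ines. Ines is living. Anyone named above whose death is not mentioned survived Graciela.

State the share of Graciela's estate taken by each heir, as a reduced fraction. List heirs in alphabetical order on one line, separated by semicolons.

Alonso 1/3; Beatriz 1/60; Diego 1/30; Elena 2/45; Fernando 1/30; Ines 2/45; Joaquin 1/30; Mateo 2/15; Nieves 1/60; Ramiro 2/15; Teodoro 2/45; Ursula 2/45; Ximena 2/45; Yago 2/45

Alonso, as surviving spouse, takes 1/3.
The remaining 2/3 passes to Graciela's descendants per stirpes.
The 2/3 is divided into 5 equal shares of 2/15 among Valentina, Ramiro, Soledad, Mateo, Octavio.
Valentina predeceased; the 2/15 allotted to Valentina's branch passes to Valentina's issue by representation.
The 2/15 is divided into 4 equal shares of 1/30 among Diego, Fernando, Pilar, Joaquin.
Diego is living and takes 1/30.
Fernando is living and takes 1/30.
Pilar predeceased; the 1/30 allotted to Pilar's branch passes to Pilar's issue by representation.
The 1/30 is divided into 2 equal shares of 1/60 among Nieves, Beatriz.
Nieves is living and takes 1/60.
Beatriz is living and takes 1/60.
Joaquin is living and takes 1/30.
Ramiro is living and takes 2/15.
Soledad predeceased; the 2/15 allotted to Soledad's branch passes to Soledad's issue by representation.
The 2/15 is divided into 3 equal shares of 2/45 among Teodoro, Yago, Ursula.
Teodoro is living and takes 2/45.
Yago is living and takes 2/45.
Ursula is living and takes 2/45.
Mateo is living and takes 2/15.
Octavio predeceased; the 2/15 allotted to Octavio's branch passes to Octavio's issue by representation.
Catalina's line is the sole branch at this level, so the full 2/15 passes to Catalina's issue by representation.
The 2/15 is divided into 3 equal shares of 2/45 among Elena, Ximena, Ines.
Elena is living and takes 2/45.
Ximena is living and takes 2/45.
Ines is living and takes 2/45.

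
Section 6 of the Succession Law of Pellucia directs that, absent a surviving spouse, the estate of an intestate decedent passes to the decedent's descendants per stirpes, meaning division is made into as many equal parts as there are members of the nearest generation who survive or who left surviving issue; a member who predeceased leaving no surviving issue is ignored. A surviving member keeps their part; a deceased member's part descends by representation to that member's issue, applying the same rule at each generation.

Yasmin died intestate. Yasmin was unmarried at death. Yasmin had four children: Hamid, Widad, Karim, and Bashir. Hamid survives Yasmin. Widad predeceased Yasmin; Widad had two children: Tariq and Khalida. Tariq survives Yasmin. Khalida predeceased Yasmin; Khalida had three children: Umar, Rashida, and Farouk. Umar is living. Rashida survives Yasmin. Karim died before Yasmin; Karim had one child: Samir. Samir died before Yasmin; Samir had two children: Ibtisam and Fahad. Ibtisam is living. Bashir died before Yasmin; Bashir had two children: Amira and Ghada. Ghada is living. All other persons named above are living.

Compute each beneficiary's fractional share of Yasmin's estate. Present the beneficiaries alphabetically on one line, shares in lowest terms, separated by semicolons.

There is no surviving spouse, so the entire estate passes to Yasmin's descendants per stirpes.
The estate is divided into 4 equal shares of 1/4 among Hamid, Widad, Karim, Bashir.
Hamid is living and takes 1/4.
Widad predeceased; the 1/4 allotted to Widad's branch passes to Widad's issue by representation.
The 1/4 is divided into 2 equal shares of 1/8 among Tariq, Khalida.
Tariq is living and takes 1/8.
Khalida predeceased; the 1/8 allotted to Khalida's branch passes to Khalida's issue by representation.
The 1/8 is divided into 3 equal shares of 1/24 among Umar, Rashida, Farouk.
Umar is living and takes 1/24.
Rashida is living and takes 1/24.
Farouk is living and takes 1/24.
Karim predeceased; the 1/4 allotted to Karim's branch passes to Karim's issue by representation.
Samir's line is the sole branch at this level, so the full 1/4 passes to Samir's issue by representation.
The 1/4 is divided into 2 equal shares of 1/8 among Ibtisam, Fahad.
Ibtisam is living and takes 1/8.
Fahad is living and takes 1/8.
Bashir predeceased; the 1/4 allotted to Bashir's branch passes to Bashir's issue by representation.
The 1/4 is divided into 2 equal shares of 1/8 among Amira, Ghada.
Amira is living and takes 1/8.
Ghada is living and takes 1/8.

Amira 1/8; Fahad 1/8; Farouk 1/24; Ghada 1/8; Hamid 1/4; Ibtisam 1/8; Rashida 1/24; Tariq 1/8; Umar 1/24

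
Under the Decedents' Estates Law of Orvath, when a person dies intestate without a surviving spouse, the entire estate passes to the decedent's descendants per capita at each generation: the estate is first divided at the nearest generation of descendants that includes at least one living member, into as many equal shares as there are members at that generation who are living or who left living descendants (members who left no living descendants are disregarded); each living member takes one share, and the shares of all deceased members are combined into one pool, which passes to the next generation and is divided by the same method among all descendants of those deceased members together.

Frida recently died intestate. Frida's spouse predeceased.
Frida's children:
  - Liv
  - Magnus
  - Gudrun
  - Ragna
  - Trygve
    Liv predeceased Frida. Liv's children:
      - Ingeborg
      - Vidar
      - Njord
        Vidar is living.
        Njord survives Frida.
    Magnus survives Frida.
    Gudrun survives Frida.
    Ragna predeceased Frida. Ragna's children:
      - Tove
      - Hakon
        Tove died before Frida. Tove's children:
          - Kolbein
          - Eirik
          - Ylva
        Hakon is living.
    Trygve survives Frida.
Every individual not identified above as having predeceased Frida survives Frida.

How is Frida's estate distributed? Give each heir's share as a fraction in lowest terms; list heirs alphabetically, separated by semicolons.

There is no surviving spouse, so the entire estate passes to Frida's descendants per capita at each generation.
At generation 1 (Liv, Magnus, Gudrun, Ragna, Trygve) there are 5 shares of (1)/5 = 1/5 each.
Living: Magnus, Gudrun, and Trygve — each takes 1/5.
Deceased: Liv and Ragna. Their combined 2/5 is pooled and carried to generation 2.
At generation 2 (Ingeborg, Vidar, Njord, Tove, Hakon) there are 5 shares of (2/5)/5 = 2/25 each.
Living: Ingeborg, Vidar, Njord, and Hakon — each takes 2/25.
Deceased: Tove. That 2/25 share is carried to generation 3.
At generation 3 (Kolbein, Eirik, Ylva) there are 3 shares of (2/25)/3 = 2/75 each.
Living: Kolbein, Eirik, and Ylva — each takes 2/75.

Eirik 2/75; Gudrun 1/5; Hakon 2/25; Ingeborg 2/25; Kolbein 2/75; Magnus 1/5; Njord 2/25; Trygve 1/5; Vidar 2/25; Ylva 2/75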